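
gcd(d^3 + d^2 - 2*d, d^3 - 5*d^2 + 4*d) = d^2 - d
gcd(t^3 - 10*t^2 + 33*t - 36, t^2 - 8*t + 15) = t - 3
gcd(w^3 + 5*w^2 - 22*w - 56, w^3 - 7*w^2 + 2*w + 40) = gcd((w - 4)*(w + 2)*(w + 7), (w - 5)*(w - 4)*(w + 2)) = w^2 - 2*w - 8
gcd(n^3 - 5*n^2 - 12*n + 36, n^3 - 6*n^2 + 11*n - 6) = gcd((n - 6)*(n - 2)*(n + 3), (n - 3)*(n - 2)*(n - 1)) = n - 2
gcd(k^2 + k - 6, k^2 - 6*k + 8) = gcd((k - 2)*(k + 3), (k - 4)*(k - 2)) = k - 2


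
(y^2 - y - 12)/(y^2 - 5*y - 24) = (y - 4)/(y - 8)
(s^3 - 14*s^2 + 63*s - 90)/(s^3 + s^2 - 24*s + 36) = (s^2 - 11*s + 30)/(s^2 + 4*s - 12)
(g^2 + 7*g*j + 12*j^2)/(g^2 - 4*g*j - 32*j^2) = (g + 3*j)/(g - 8*j)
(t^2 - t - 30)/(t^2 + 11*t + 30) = (t - 6)/(t + 6)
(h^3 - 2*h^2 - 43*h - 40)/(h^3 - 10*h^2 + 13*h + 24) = (h + 5)/(h - 3)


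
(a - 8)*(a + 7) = a^2 - a - 56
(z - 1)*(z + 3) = z^2 + 2*z - 3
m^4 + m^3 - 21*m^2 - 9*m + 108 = (m - 3)^2*(m + 3)*(m + 4)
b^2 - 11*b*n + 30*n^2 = (b - 6*n)*(b - 5*n)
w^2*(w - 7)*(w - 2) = w^4 - 9*w^3 + 14*w^2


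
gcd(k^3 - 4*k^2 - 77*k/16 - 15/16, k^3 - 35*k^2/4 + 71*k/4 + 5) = k^2 - 19*k/4 - 5/4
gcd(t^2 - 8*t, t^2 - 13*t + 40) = t - 8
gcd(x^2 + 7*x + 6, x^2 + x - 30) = x + 6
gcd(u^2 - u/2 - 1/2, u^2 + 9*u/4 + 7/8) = u + 1/2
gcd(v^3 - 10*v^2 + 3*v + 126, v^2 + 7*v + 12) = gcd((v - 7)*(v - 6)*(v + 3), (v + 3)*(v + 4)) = v + 3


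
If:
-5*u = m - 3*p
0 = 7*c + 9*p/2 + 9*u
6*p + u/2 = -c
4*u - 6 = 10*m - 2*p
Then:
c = -621/3742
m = -1026/1871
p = 33/1871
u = 225/1871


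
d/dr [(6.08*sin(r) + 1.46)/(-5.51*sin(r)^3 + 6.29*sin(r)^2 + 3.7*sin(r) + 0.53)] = (67.0016*sin(r)^3 - 14.1094*sin(r)^2 - 18.3668*sin(r) - 2.1796)*cos(r)/(30.3601*sin(r)^6 - 69.3158*sin(r)^5 - 1.2099*sin(r)^4 + 40.7054*sin(r)^3 + 20.3574*sin(r)^2 + 3.922*sin(r) + 0.2809)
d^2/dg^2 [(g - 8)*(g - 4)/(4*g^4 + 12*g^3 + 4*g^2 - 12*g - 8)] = (3*g^6 - 69*g^5 + 175*g^4 + 817*g^3 + 42*g^2 - 640*g + 428)/(2*(g^10 + 7*g^9 + 15*g^8 - g^7 - 43*g^6 - 39*g^5 + 29*g^4 + 53*g^3 + 6*g^2 - 20*g - 8))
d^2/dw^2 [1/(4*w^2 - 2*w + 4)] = (-4*w^2 + 2*w + (4*w - 1)^2 - 4)/(2*w^2 - w + 2)^3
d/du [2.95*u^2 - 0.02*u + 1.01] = 5.9*u - 0.02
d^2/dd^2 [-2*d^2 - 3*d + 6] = -4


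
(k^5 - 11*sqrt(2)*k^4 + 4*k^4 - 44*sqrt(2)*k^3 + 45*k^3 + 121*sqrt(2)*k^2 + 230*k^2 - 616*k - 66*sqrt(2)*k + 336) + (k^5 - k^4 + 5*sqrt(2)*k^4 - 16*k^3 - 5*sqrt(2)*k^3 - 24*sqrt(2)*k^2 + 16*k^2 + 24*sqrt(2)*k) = 2*k^5 - 6*sqrt(2)*k^4 + 3*k^4 - 49*sqrt(2)*k^3 + 29*k^3 + 97*sqrt(2)*k^2 + 246*k^2 - 616*k - 42*sqrt(2)*k + 336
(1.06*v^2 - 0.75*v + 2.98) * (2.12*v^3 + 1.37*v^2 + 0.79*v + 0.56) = 2.2472*v^5 - 0.1378*v^4 + 6.1275*v^3 + 4.0837*v^2 + 1.9342*v + 1.6688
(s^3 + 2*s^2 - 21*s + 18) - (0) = s^3 + 2*s^2 - 21*s + 18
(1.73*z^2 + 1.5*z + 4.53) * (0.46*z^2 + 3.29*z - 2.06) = 0.7958*z^4 + 6.3817*z^3 + 3.455*z^2 + 11.8137*z - 9.3318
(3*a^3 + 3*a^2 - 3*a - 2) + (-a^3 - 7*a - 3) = 2*a^3 + 3*a^2 - 10*a - 5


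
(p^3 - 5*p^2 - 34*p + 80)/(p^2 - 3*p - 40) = p - 2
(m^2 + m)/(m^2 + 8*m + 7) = m/(m + 7)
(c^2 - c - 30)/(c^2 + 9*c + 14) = (c^2 - c - 30)/(c^2 + 9*c + 14)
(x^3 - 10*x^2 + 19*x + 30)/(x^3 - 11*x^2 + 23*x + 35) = (x - 6)/(x - 7)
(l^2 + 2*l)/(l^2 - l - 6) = l/(l - 3)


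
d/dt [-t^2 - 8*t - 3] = -2*t - 8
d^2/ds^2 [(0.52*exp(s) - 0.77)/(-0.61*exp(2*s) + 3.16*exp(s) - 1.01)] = (-0.193492*exp(4*s) + 0.143716000000001*exp(3*s) - 2.530524*exp(2*s) + 4.131692*exp(s) + 1.92708)*exp(s)/(0.226981*exp(6*s) - 3.527508*exp(5*s) + 19.401111*exp(4*s) - 43.235752*exp(3*s) + 32.123151*exp(2*s) - 9.670548*exp(s) + 1.030301)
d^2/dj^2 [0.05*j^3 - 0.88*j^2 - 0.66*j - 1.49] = 0.3*j - 1.76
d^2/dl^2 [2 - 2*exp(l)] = -2*exp(l)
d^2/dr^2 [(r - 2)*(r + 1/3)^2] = 6*r - 8/3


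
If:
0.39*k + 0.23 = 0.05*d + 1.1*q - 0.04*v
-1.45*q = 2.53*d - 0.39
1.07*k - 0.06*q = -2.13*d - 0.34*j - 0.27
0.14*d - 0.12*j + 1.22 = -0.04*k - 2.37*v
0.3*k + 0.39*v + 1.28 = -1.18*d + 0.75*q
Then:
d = -0.75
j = -7.99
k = 3.87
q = 1.58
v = -0.94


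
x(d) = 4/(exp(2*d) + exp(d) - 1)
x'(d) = 4*(-2*exp(2*d) - exp(d))/(exp(2*d) + exp(d) - 1)^2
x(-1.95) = -4.78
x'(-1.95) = -1.04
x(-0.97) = -8.38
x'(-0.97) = -11.71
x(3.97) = 0.00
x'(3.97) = -0.00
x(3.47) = 0.00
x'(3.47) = -0.01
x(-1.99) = -4.74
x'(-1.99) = -0.98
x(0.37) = 1.57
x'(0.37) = -3.49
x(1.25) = 0.27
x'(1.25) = -0.52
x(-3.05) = -4.21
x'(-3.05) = -0.23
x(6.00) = 0.00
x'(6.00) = 0.00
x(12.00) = 0.00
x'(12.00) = 0.00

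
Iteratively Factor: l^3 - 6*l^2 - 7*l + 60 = (l + 3)*(l^2 - 9*l + 20) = (l - 4)*(l + 3)*(l - 5)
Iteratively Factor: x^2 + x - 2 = (x - 1)*(x + 2)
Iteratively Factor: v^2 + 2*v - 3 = (v - 1)*(v + 3)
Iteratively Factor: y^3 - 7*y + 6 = (y + 3)*(y^2 - 3*y + 2) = (y - 1)*(y + 3)*(y - 2)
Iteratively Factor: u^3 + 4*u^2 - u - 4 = (u - 1)*(u^2 + 5*u + 4) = (u - 1)*(u + 1)*(u + 4)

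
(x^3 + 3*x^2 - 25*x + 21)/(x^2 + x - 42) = (x^2 - 4*x + 3)/(x - 6)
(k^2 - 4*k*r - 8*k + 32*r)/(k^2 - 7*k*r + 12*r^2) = (8 - k)/(-k + 3*r)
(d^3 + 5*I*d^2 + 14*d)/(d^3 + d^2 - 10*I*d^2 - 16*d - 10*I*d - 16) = d*(d + 7*I)/(d^2 + d*(1 - 8*I) - 8*I)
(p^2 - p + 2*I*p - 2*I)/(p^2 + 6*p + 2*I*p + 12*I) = (p - 1)/(p + 6)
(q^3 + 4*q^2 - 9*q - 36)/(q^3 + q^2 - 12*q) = (q + 3)/q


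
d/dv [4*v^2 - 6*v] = 8*v - 6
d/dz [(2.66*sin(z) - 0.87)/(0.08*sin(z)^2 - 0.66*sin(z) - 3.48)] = (-0.2128*sin(z)^2 + 0.1392*sin(z) - 9.831)*cos(z)/(0.0064*sin(z)^4 - 0.1056*sin(z)^3 - 0.1212*sin(z)^2 + 4.5936*sin(z) + 12.1104)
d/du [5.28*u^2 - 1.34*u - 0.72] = 10.56*u - 1.34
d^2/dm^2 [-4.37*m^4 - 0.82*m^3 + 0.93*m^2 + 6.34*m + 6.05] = -52.44*m^2 - 4.92*m + 1.86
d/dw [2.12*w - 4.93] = 2.12000000000000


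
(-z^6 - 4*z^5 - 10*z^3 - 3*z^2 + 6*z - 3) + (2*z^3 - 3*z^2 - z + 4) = -z^6 - 4*z^5 - 8*z^3 - 6*z^2 + 5*z + 1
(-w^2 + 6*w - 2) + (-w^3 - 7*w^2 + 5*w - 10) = -w^3 - 8*w^2 + 11*w - 12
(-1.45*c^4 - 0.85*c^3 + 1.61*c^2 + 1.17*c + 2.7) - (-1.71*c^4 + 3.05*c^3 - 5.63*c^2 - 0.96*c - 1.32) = 0.26*c^4 - 3.9*c^3 + 7.24*c^2 + 2.13*c + 4.02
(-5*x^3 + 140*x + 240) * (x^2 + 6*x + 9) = -5*x^5 - 30*x^4 + 95*x^3 + 1080*x^2 + 2700*x + 2160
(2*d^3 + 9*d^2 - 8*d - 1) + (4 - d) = 2*d^3 + 9*d^2 - 9*d + 3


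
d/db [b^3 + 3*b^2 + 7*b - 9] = 3*b^2 + 6*b + 7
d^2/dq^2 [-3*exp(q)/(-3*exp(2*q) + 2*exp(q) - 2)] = (27*exp(4*q) + 18*exp(3*q) - 108*exp(2*q) + 12*exp(q) + 12)*exp(q)/(27*exp(6*q) - 54*exp(5*q) + 90*exp(4*q) - 80*exp(3*q) + 60*exp(2*q) - 24*exp(q) + 8)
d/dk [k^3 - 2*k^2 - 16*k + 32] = 3*k^2 - 4*k - 16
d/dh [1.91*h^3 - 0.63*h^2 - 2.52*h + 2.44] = 5.73*h^2 - 1.26*h - 2.52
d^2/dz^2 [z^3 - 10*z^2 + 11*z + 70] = 6*z - 20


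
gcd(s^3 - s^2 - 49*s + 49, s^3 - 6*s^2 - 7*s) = s - 7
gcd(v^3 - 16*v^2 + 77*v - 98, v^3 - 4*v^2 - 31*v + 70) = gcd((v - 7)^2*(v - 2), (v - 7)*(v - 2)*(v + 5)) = v^2 - 9*v + 14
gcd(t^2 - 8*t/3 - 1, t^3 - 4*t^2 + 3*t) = t - 3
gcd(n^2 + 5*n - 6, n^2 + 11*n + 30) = n + 6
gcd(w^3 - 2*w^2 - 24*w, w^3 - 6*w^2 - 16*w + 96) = w^2 - 2*w - 24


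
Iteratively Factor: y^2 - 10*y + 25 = (y - 5)*(y - 5)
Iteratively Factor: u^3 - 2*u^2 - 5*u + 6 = (u - 1)*(u^2 - u - 6) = (u - 3)*(u - 1)*(u + 2)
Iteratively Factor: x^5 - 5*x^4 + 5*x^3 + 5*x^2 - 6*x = (x - 3)*(x^4 - 2*x^3 - x^2 + 2*x) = (x - 3)*(x - 1)*(x^3 - x^2 - 2*x) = x*(x - 3)*(x - 1)*(x^2 - x - 2) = x*(x - 3)*(x - 1)*(x + 1)*(x - 2)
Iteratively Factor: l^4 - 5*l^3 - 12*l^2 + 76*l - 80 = (l + 4)*(l^3 - 9*l^2 + 24*l - 20) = (l - 5)*(l + 4)*(l^2 - 4*l + 4) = (l - 5)*(l - 2)*(l + 4)*(l - 2)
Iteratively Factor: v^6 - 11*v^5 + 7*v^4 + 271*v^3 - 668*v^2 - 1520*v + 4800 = (v + 3)*(v^5 - 14*v^4 + 49*v^3 + 124*v^2 - 1040*v + 1600) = (v + 3)*(v + 4)*(v^4 - 18*v^3 + 121*v^2 - 360*v + 400) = (v - 5)*(v + 3)*(v + 4)*(v^3 - 13*v^2 + 56*v - 80) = (v - 5)*(v - 4)*(v + 3)*(v + 4)*(v^2 - 9*v + 20) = (v - 5)^2*(v - 4)*(v + 3)*(v + 4)*(v - 4)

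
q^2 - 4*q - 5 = (q - 5)*(q + 1)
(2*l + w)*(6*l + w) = 12*l^2 + 8*l*w + w^2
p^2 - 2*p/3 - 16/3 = (p - 8/3)*(p + 2)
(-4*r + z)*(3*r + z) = -12*r^2 - r*z + z^2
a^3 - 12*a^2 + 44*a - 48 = (a - 6)*(a - 4)*(a - 2)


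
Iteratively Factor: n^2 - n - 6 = (n - 3)*(n + 2)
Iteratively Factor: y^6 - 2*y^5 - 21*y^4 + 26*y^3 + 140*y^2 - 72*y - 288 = (y - 2)*(y^5 - 21*y^3 - 16*y^2 + 108*y + 144) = (y - 2)*(y + 2)*(y^4 - 2*y^3 - 17*y^2 + 18*y + 72) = (y - 3)*(y - 2)*(y + 2)*(y^3 + y^2 - 14*y - 24) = (y - 3)*(y - 2)*(y + 2)*(y + 3)*(y^2 - 2*y - 8) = (y - 3)*(y - 2)*(y + 2)^2*(y + 3)*(y - 4)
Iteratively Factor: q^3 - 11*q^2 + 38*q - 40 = (q - 2)*(q^2 - 9*q + 20) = (q - 4)*(q - 2)*(q - 5)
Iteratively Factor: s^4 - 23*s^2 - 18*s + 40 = (s - 1)*(s^3 + s^2 - 22*s - 40) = (s - 1)*(s + 2)*(s^2 - s - 20) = (s - 1)*(s + 2)*(s + 4)*(s - 5)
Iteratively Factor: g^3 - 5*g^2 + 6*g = (g)*(g^2 - 5*g + 6) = g*(g - 2)*(g - 3)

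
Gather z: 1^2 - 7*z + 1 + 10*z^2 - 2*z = 10*z^2 - 9*z + 2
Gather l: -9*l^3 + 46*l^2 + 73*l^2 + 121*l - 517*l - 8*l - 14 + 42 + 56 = -9*l^3 + 119*l^2 - 404*l + 84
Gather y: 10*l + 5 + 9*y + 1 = 10*l + 9*y + 6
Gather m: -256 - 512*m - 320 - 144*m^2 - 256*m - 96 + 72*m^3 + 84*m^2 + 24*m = 72*m^3 - 60*m^2 - 744*m - 672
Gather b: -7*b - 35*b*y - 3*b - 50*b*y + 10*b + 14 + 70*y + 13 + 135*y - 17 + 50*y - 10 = -85*b*y + 255*y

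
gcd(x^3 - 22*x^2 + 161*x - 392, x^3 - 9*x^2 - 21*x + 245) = x^2 - 14*x + 49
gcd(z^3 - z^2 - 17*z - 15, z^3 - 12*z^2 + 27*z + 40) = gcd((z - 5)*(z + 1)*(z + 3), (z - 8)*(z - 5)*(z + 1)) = z^2 - 4*z - 5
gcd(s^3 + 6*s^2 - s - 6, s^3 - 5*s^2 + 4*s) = s - 1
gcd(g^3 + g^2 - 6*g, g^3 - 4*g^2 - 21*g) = g^2 + 3*g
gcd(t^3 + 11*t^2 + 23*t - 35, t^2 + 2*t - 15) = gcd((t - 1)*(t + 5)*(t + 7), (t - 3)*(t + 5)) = t + 5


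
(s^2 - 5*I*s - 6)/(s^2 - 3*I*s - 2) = (s - 3*I)/(s - I)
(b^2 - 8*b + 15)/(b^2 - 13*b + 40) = (b - 3)/(b - 8)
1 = 1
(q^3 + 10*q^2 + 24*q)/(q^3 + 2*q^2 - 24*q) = (q + 4)/(q - 4)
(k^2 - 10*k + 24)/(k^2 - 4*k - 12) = (k - 4)/(k + 2)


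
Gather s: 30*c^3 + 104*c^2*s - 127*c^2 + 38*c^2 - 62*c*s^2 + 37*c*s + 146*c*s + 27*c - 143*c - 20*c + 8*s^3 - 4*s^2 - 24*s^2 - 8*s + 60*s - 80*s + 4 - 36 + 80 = 30*c^3 - 89*c^2 - 136*c + 8*s^3 + s^2*(-62*c - 28) + s*(104*c^2 + 183*c - 28) + 48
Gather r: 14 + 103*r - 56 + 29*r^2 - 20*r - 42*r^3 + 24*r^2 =-42*r^3 + 53*r^2 + 83*r - 42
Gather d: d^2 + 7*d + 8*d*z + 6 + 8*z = d^2 + d*(8*z + 7) + 8*z + 6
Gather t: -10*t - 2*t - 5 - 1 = -12*t - 6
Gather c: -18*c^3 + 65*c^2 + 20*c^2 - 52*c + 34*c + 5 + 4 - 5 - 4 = -18*c^3 + 85*c^2 - 18*c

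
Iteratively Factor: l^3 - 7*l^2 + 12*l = (l - 4)*(l^2 - 3*l) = (l - 4)*(l - 3)*(l)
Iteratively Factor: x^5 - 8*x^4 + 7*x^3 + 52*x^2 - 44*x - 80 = (x + 1)*(x^4 - 9*x^3 + 16*x^2 + 36*x - 80) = (x - 5)*(x + 1)*(x^3 - 4*x^2 - 4*x + 16) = (x - 5)*(x + 1)*(x + 2)*(x^2 - 6*x + 8) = (x - 5)*(x - 2)*(x + 1)*(x + 2)*(x - 4)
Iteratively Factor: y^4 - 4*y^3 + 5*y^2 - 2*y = (y)*(y^3 - 4*y^2 + 5*y - 2) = y*(y - 2)*(y^2 - 2*y + 1) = y*(y - 2)*(y - 1)*(y - 1)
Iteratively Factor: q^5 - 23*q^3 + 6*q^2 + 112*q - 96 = (q + 4)*(q^4 - 4*q^3 - 7*q^2 + 34*q - 24) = (q - 2)*(q + 4)*(q^3 - 2*q^2 - 11*q + 12) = (q - 4)*(q - 2)*(q + 4)*(q^2 + 2*q - 3) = (q - 4)*(q - 2)*(q - 1)*(q + 4)*(q + 3)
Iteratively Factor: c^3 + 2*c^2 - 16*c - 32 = (c + 2)*(c^2 - 16) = (c - 4)*(c + 2)*(c + 4)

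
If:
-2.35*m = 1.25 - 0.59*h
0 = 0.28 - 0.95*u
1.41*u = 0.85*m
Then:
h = 4.07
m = 0.49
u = 0.29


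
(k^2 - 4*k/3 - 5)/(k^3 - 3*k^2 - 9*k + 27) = (k + 5/3)/(k^2 - 9)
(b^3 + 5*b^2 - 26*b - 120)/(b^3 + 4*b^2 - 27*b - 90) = (b + 4)/(b + 3)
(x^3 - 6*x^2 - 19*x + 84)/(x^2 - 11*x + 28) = (x^2 + x - 12)/(x - 4)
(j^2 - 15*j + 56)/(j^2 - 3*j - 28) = (j - 8)/(j + 4)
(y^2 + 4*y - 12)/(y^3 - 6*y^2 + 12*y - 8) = (y + 6)/(y^2 - 4*y + 4)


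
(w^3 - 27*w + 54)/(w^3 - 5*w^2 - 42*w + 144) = (w - 3)/(w - 8)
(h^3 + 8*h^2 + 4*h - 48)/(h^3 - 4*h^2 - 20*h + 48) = (h + 6)/(h - 6)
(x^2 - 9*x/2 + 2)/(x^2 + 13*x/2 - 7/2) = (x - 4)/(x + 7)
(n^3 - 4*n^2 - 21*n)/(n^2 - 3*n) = (n^2 - 4*n - 21)/(n - 3)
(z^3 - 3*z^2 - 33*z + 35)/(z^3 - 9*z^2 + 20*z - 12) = (z^2 - 2*z - 35)/(z^2 - 8*z + 12)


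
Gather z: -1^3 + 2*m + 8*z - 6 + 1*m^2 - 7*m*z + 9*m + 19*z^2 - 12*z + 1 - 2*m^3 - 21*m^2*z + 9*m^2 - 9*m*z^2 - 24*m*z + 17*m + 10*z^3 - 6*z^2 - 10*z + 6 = -2*m^3 + 10*m^2 + 28*m + 10*z^3 + z^2*(13 - 9*m) + z*(-21*m^2 - 31*m - 14)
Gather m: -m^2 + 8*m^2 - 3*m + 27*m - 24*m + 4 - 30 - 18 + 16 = 7*m^2 - 28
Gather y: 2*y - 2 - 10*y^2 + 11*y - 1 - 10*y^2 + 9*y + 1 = -20*y^2 + 22*y - 2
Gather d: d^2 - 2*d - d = d^2 - 3*d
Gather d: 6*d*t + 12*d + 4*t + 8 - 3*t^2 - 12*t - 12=d*(6*t + 12) - 3*t^2 - 8*t - 4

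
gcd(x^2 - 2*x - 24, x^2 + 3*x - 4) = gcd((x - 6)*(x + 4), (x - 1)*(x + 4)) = x + 4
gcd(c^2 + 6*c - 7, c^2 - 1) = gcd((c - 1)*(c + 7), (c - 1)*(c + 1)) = c - 1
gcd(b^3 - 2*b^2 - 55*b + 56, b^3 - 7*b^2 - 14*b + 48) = b - 8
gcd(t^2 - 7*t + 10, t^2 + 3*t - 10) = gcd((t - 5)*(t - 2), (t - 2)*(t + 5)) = t - 2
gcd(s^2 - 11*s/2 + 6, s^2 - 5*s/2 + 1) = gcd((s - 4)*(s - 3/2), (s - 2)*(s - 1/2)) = 1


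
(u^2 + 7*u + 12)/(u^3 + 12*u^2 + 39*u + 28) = (u + 3)/(u^2 + 8*u + 7)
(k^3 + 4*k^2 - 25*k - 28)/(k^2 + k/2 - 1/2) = 2*(k^2 + 3*k - 28)/(2*k - 1)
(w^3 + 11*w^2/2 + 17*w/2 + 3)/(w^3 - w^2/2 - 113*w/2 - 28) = (w^2 + 5*w + 6)/(w^2 - w - 56)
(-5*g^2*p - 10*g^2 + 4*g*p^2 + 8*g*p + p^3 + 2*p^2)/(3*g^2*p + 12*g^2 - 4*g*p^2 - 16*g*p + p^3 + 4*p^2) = (5*g*p + 10*g + p^2 + 2*p)/(-3*g*p - 12*g + p^2 + 4*p)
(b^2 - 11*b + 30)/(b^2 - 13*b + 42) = (b - 5)/(b - 7)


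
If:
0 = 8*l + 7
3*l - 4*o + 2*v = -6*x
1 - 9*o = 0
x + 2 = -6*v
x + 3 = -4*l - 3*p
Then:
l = -7/8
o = 1/9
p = -65/1224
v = -1085/2448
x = 269/408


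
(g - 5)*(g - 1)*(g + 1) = g^3 - 5*g^2 - g + 5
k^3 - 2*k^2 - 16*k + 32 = (k - 4)*(k - 2)*(k + 4)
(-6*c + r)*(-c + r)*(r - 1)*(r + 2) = 6*c^2*r^2 + 6*c^2*r - 12*c^2 - 7*c*r^3 - 7*c*r^2 + 14*c*r + r^4 + r^3 - 2*r^2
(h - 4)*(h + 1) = h^2 - 3*h - 4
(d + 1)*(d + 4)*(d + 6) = d^3 + 11*d^2 + 34*d + 24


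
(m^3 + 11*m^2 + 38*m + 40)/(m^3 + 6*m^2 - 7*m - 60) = (m + 2)/(m - 3)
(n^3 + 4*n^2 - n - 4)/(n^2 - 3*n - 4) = (n^2 + 3*n - 4)/(n - 4)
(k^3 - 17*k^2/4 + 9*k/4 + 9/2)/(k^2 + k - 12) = (4*k^2 - 5*k - 6)/(4*(k + 4))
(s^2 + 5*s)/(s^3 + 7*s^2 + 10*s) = 1/(s + 2)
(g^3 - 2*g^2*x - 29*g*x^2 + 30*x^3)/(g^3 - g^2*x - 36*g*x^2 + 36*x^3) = (g + 5*x)/(g + 6*x)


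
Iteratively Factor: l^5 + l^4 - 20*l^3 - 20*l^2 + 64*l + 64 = (l - 2)*(l^4 + 3*l^3 - 14*l^2 - 48*l - 32) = (l - 2)*(l + 4)*(l^3 - l^2 - 10*l - 8) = (l - 2)*(l + 2)*(l + 4)*(l^2 - 3*l - 4) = (l - 4)*(l - 2)*(l + 2)*(l + 4)*(l + 1)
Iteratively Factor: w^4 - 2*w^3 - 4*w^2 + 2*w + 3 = (w + 1)*(w^3 - 3*w^2 - w + 3) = (w - 3)*(w + 1)*(w^2 - 1) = (w - 3)*(w + 1)^2*(w - 1)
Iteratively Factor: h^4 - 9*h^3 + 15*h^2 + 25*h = (h + 1)*(h^3 - 10*h^2 + 25*h) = (h - 5)*(h + 1)*(h^2 - 5*h) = h*(h - 5)*(h + 1)*(h - 5)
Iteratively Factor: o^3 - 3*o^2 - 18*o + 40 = (o - 5)*(o^2 + 2*o - 8) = (o - 5)*(o + 4)*(o - 2)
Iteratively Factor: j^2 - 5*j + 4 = (j - 1)*(j - 4)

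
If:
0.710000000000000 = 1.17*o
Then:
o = 0.61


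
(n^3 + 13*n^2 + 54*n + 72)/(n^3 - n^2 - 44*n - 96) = (n + 6)/(n - 8)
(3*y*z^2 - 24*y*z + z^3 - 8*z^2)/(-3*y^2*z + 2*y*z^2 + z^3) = (8 - z)/(y - z)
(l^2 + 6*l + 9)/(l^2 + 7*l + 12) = (l + 3)/(l + 4)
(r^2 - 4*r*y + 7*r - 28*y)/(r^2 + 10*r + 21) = (r - 4*y)/(r + 3)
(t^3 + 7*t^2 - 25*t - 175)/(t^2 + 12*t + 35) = t - 5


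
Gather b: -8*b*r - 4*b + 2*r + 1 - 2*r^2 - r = b*(-8*r - 4) - 2*r^2 + r + 1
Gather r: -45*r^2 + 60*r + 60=-45*r^2 + 60*r + 60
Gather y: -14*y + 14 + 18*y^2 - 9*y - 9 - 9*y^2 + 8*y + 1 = 9*y^2 - 15*y + 6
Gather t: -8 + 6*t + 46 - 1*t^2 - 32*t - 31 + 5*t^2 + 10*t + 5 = 4*t^2 - 16*t + 12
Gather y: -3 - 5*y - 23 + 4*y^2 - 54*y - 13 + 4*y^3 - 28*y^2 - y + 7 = 4*y^3 - 24*y^2 - 60*y - 32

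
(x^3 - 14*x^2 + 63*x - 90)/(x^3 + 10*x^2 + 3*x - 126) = (x^2 - 11*x + 30)/(x^2 + 13*x + 42)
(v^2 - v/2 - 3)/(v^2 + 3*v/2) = (v - 2)/v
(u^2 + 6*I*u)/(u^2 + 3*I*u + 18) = u/(u - 3*I)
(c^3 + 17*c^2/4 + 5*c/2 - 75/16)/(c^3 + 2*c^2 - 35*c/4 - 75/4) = (c - 3/4)/(c - 3)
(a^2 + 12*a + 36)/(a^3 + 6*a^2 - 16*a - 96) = (a + 6)/(a^2 - 16)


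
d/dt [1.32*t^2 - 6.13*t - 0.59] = 2.64*t - 6.13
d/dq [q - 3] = 1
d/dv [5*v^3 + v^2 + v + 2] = 15*v^2 + 2*v + 1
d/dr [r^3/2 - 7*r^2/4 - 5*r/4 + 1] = 3*r^2/2 - 7*r/2 - 5/4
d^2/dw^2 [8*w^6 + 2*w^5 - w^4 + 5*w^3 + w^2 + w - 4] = 240*w^4 + 40*w^3 - 12*w^2 + 30*w + 2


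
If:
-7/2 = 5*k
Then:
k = -7/10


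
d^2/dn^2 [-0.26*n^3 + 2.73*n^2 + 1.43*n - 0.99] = 5.46 - 1.56*n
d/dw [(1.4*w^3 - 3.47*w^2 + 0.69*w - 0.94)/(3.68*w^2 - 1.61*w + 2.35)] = (5.152*w^4 - 4.508*w^3 + 12.9175*w^2 - 9.3906*w + 0.1081)/(13.5424*w^4 - 11.8496*w^3 + 19.8881*w^2 - 7.567*w + 5.5225)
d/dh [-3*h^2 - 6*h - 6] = -6*h - 6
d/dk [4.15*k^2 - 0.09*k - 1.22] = 8.3*k - 0.09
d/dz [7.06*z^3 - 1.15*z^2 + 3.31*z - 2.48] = 21.18*z^2 - 2.3*z + 3.31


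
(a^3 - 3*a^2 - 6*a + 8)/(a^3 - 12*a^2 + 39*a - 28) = (a + 2)/(a - 7)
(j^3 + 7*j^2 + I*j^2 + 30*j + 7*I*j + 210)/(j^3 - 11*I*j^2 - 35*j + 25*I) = (j^2 + j*(7 + 6*I) + 42*I)/(j^2 - 6*I*j - 5)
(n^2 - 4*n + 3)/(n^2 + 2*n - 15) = (n - 1)/(n + 5)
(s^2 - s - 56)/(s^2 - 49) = (s - 8)/(s - 7)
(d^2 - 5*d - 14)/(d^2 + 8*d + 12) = (d - 7)/(d + 6)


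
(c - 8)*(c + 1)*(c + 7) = c^3 - 57*c - 56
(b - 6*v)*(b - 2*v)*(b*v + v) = b^3*v - 8*b^2*v^2 + b^2*v + 12*b*v^3 - 8*b*v^2 + 12*v^3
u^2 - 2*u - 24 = (u - 6)*(u + 4)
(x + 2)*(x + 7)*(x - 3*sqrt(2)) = x^3 - 3*sqrt(2)*x^2 + 9*x^2 - 27*sqrt(2)*x + 14*x - 42*sqrt(2)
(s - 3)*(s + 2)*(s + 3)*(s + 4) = s^4 + 6*s^3 - s^2 - 54*s - 72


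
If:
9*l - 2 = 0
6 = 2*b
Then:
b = 3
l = 2/9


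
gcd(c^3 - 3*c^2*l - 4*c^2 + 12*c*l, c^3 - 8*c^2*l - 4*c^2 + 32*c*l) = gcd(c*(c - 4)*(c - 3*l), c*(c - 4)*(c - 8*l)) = c^2 - 4*c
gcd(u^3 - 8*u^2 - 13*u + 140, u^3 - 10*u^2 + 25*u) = u - 5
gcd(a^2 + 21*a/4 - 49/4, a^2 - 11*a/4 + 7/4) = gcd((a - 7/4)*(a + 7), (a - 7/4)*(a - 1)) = a - 7/4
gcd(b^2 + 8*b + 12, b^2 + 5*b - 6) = b + 6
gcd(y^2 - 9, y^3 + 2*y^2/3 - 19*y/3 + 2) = y + 3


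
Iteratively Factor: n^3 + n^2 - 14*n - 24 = (n + 2)*(n^2 - n - 12) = (n - 4)*(n + 2)*(n + 3)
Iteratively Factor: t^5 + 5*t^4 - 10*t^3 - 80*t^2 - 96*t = (t + 3)*(t^4 + 2*t^3 - 16*t^2 - 32*t) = (t + 3)*(t + 4)*(t^3 - 2*t^2 - 8*t) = t*(t + 3)*(t + 4)*(t^2 - 2*t - 8) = t*(t - 4)*(t + 3)*(t + 4)*(t + 2)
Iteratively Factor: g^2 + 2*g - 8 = (g + 4)*(g - 2)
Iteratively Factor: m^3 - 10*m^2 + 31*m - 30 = (m - 3)*(m^2 - 7*m + 10) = (m - 3)*(m - 2)*(m - 5)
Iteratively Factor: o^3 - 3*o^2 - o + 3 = (o - 1)*(o^2 - 2*o - 3) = (o - 3)*(o - 1)*(o + 1)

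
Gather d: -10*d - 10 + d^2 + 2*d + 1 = d^2 - 8*d - 9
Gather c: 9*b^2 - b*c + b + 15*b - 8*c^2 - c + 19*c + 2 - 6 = 9*b^2 + 16*b - 8*c^2 + c*(18 - b) - 4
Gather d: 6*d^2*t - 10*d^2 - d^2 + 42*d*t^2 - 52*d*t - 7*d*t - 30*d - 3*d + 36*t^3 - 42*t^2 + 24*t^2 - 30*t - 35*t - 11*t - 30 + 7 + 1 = d^2*(6*t - 11) + d*(42*t^2 - 59*t - 33) + 36*t^3 - 18*t^2 - 76*t - 22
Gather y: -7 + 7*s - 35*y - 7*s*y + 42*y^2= 7*s + 42*y^2 + y*(-7*s - 35) - 7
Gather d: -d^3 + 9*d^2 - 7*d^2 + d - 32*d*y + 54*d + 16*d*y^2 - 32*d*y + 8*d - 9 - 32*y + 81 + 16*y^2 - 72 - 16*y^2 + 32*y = -d^3 + 2*d^2 + d*(16*y^2 - 64*y + 63)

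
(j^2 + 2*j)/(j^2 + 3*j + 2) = j/(j + 1)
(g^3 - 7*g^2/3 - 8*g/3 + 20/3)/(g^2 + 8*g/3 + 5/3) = (g^2 - 4*g + 4)/(g + 1)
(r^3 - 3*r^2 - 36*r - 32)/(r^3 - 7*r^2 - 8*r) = (r + 4)/r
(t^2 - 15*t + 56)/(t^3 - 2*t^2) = (t^2 - 15*t + 56)/(t^2*(t - 2))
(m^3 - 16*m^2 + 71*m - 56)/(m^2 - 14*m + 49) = (m^2 - 9*m + 8)/(m - 7)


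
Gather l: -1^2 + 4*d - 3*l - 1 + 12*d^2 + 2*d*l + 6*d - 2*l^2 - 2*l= 12*d^2 + 10*d - 2*l^2 + l*(2*d - 5) - 2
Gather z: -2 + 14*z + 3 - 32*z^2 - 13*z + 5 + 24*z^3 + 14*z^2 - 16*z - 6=24*z^3 - 18*z^2 - 15*z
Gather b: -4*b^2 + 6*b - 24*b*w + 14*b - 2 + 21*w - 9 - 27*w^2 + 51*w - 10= -4*b^2 + b*(20 - 24*w) - 27*w^2 + 72*w - 21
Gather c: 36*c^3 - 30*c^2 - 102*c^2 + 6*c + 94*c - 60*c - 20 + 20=36*c^3 - 132*c^2 + 40*c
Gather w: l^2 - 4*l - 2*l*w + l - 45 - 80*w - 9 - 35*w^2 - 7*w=l^2 - 3*l - 35*w^2 + w*(-2*l - 87) - 54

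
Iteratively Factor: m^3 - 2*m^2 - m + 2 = (m - 1)*(m^2 - m - 2) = (m - 2)*(m - 1)*(m + 1)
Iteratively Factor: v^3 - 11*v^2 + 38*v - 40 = (v - 5)*(v^2 - 6*v + 8) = (v - 5)*(v - 2)*(v - 4)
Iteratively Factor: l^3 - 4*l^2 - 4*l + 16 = (l + 2)*(l^2 - 6*l + 8) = (l - 4)*(l + 2)*(l - 2)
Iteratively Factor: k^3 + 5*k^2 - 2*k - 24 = (k + 3)*(k^2 + 2*k - 8) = (k + 3)*(k + 4)*(k - 2)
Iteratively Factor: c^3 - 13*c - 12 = (c - 4)*(c^2 + 4*c + 3) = (c - 4)*(c + 3)*(c + 1)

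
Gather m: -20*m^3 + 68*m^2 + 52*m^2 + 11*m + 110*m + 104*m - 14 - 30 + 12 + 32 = -20*m^3 + 120*m^2 + 225*m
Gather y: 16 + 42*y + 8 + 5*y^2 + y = 5*y^2 + 43*y + 24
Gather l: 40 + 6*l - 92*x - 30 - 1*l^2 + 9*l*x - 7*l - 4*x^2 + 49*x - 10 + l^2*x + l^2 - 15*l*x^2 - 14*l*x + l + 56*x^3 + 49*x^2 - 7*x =l^2*x + l*(-15*x^2 - 5*x) + 56*x^3 + 45*x^2 - 50*x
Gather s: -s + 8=8 - s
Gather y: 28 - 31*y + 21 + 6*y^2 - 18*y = 6*y^2 - 49*y + 49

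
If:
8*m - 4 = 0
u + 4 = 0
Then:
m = 1/2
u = -4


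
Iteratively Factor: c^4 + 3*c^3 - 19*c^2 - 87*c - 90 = (c + 3)*(c^3 - 19*c - 30) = (c - 5)*(c + 3)*(c^2 + 5*c + 6) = (c - 5)*(c + 2)*(c + 3)*(c + 3)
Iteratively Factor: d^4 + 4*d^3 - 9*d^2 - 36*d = (d - 3)*(d^3 + 7*d^2 + 12*d) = (d - 3)*(d + 3)*(d^2 + 4*d) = (d - 3)*(d + 3)*(d + 4)*(d)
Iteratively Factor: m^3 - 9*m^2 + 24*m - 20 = (m - 5)*(m^2 - 4*m + 4) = (m - 5)*(m - 2)*(m - 2)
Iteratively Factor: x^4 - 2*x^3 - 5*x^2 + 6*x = (x - 3)*(x^3 + x^2 - 2*x) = (x - 3)*(x - 1)*(x^2 + 2*x) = (x - 3)*(x - 1)*(x + 2)*(x)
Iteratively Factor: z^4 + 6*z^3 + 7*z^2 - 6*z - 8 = (z + 1)*(z^3 + 5*z^2 + 2*z - 8) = (z + 1)*(z + 4)*(z^2 + z - 2) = (z - 1)*(z + 1)*(z + 4)*(z + 2)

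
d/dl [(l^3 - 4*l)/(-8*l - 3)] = (-16*l^3 - 9*l^2 + 12)/(64*l^2 + 48*l + 9)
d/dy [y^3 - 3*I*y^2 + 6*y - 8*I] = 3*y^2 - 6*I*y + 6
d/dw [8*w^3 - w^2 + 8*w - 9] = 24*w^2 - 2*w + 8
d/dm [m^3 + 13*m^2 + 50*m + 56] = 3*m^2 + 26*m + 50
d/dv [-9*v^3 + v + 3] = 1 - 27*v^2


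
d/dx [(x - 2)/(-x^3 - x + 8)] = (-x^3 - x + (x - 2)*(3*x^2 + 1) + 8)/(x^3 + x - 8)^2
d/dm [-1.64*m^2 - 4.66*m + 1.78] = -3.28*m - 4.66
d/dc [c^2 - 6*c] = 2*c - 6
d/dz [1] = 0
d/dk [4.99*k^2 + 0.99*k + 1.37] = 9.98*k + 0.99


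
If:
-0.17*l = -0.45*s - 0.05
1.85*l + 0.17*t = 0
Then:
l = -0.0918918918918919*t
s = -0.0347147147147147*t - 0.111111111111111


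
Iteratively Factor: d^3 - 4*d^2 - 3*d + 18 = (d - 3)*(d^2 - d - 6) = (d - 3)*(d + 2)*(d - 3)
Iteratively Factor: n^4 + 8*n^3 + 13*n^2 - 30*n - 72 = (n - 2)*(n^3 + 10*n^2 + 33*n + 36) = (n - 2)*(n + 3)*(n^2 + 7*n + 12) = (n - 2)*(n + 3)^2*(n + 4)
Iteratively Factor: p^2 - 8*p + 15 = (p - 3)*(p - 5)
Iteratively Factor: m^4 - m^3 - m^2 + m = (m - 1)*(m^3 - m) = m*(m - 1)*(m^2 - 1) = m*(m - 1)*(m + 1)*(m - 1)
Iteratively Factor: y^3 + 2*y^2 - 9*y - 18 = (y - 3)*(y^2 + 5*y + 6) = (y - 3)*(y + 3)*(y + 2)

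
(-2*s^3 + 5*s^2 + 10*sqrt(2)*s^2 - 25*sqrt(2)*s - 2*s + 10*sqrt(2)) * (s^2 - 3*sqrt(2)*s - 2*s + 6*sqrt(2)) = -2*s^5 + 9*s^4 + 16*sqrt(2)*s^4 - 72*sqrt(2)*s^3 - 72*s^3 + 96*sqrt(2)*s^2 + 274*s^2 - 360*s - 32*sqrt(2)*s + 120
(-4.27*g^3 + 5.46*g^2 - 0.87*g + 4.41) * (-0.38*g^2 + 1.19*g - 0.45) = 1.6226*g^5 - 7.1561*g^4 + 8.7495*g^3 - 5.1681*g^2 + 5.6394*g - 1.9845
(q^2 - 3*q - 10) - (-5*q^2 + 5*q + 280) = 6*q^2 - 8*q - 290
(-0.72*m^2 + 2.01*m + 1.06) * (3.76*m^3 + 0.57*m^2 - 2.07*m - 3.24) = -2.7072*m^5 + 7.1472*m^4 + 6.6217*m^3 - 1.2237*m^2 - 8.7066*m - 3.4344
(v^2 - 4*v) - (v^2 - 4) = 4 - 4*v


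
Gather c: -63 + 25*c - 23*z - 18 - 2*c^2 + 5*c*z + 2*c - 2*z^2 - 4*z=-2*c^2 + c*(5*z + 27) - 2*z^2 - 27*z - 81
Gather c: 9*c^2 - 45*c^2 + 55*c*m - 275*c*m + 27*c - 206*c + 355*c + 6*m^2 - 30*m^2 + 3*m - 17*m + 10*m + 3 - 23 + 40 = -36*c^2 + c*(176 - 220*m) - 24*m^2 - 4*m + 20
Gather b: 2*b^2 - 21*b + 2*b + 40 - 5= 2*b^2 - 19*b + 35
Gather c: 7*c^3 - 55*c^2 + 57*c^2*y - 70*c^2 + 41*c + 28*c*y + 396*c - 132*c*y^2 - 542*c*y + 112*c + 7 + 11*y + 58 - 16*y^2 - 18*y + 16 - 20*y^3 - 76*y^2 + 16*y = 7*c^3 + c^2*(57*y - 125) + c*(-132*y^2 - 514*y + 549) - 20*y^3 - 92*y^2 + 9*y + 81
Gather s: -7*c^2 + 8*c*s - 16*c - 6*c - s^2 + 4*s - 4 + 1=-7*c^2 - 22*c - s^2 + s*(8*c + 4) - 3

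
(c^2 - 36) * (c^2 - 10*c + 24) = c^4 - 10*c^3 - 12*c^2 + 360*c - 864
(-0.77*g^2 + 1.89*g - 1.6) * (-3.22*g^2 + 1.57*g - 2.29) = 2.4794*g^4 - 7.2947*g^3 + 9.8826*g^2 - 6.8401*g + 3.664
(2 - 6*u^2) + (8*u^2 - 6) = 2*u^2 - 4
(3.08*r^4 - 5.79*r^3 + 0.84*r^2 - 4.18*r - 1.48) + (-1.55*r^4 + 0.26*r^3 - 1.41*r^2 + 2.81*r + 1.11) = 1.53*r^4 - 5.53*r^3 - 0.57*r^2 - 1.37*r - 0.37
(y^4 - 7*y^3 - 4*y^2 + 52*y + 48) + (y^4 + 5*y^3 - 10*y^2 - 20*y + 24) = 2*y^4 - 2*y^3 - 14*y^2 + 32*y + 72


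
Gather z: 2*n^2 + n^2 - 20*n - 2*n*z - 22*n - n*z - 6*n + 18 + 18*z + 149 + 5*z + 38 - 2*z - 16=3*n^2 - 48*n + z*(21 - 3*n) + 189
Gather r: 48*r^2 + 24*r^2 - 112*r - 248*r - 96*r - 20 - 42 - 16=72*r^2 - 456*r - 78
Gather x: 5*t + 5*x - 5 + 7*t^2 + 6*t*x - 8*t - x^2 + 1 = 7*t^2 - 3*t - x^2 + x*(6*t + 5) - 4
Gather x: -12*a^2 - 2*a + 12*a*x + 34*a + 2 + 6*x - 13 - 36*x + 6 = -12*a^2 + 32*a + x*(12*a - 30) - 5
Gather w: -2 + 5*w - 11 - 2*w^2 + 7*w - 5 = -2*w^2 + 12*w - 18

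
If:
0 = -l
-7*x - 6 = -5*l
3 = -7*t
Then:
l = 0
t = -3/7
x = -6/7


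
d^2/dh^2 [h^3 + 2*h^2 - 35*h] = 6*h + 4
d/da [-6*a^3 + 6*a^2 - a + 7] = -18*a^2 + 12*a - 1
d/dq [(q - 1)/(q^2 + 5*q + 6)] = (q^2 + 5*q - (q - 1)*(2*q + 5) + 6)/(q^2 + 5*q + 6)^2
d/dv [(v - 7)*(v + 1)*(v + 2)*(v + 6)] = 4*v^3 + 6*v^2 - 86*v - 128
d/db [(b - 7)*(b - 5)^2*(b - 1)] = 4*b^3 - 54*b^2 + 224*b - 270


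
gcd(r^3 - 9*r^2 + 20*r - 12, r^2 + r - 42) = r - 6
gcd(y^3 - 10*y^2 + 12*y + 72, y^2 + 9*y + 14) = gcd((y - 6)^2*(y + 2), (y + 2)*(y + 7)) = y + 2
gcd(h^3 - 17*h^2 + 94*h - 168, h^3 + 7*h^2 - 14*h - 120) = h - 4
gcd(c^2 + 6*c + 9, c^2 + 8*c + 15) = c + 3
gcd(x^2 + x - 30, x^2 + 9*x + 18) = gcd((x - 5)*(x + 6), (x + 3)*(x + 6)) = x + 6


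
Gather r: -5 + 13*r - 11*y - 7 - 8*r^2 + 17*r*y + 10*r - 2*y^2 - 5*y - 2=-8*r^2 + r*(17*y + 23) - 2*y^2 - 16*y - 14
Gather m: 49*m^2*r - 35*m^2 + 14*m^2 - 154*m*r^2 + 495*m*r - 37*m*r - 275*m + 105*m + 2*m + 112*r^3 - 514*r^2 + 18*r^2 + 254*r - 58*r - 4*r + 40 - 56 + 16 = m^2*(49*r - 21) + m*(-154*r^2 + 458*r - 168) + 112*r^3 - 496*r^2 + 192*r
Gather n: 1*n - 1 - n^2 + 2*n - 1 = -n^2 + 3*n - 2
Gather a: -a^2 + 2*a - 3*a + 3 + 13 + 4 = -a^2 - a + 20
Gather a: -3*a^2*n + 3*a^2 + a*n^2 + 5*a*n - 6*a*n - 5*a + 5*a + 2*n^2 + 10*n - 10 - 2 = a^2*(3 - 3*n) + a*(n^2 - n) + 2*n^2 + 10*n - 12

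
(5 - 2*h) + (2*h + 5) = 10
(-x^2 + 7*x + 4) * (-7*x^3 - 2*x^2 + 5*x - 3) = 7*x^5 - 47*x^4 - 47*x^3 + 30*x^2 - x - 12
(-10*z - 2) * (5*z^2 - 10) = -50*z^3 - 10*z^2 + 100*z + 20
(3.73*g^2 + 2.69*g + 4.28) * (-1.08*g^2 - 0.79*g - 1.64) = -4.0284*g^4 - 5.8519*g^3 - 12.8647*g^2 - 7.7928*g - 7.0192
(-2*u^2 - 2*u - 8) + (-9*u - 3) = -2*u^2 - 11*u - 11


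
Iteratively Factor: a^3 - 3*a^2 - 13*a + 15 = (a + 3)*(a^2 - 6*a + 5) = (a - 5)*(a + 3)*(a - 1)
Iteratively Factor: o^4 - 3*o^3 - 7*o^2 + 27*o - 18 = (o + 3)*(o^3 - 6*o^2 + 11*o - 6) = (o - 2)*(o + 3)*(o^2 - 4*o + 3) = (o - 2)*(o - 1)*(o + 3)*(o - 3)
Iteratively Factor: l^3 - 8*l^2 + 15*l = (l - 3)*(l^2 - 5*l) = (l - 5)*(l - 3)*(l)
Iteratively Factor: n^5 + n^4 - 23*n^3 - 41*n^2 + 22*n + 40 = (n + 1)*(n^4 - 23*n^2 - 18*n + 40) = (n + 1)*(n + 4)*(n^3 - 4*n^2 - 7*n + 10) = (n - 1)*(n + 1)*(n + 4)*(n^2 - 3*n - 10) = (n - 5)*(n - 1)*(n + 1)*(n + 4)*(n + 2)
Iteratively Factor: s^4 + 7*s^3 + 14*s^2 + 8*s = (s + 2)*(s^3 + 5*s^2 + 4*s) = (s + 2)*(s + 4)*(s^2 + s) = (s + 1)*(s + 2)*(s + 4)*(s)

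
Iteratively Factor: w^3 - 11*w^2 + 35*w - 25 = (w - 5)*(w^2 - 6*w + 5) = (w - 5)^2*(w - 1)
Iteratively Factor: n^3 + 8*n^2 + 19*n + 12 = (n + 4)*(n^2 + 4*n + 3) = (n + 3)*(n + 4)*(n + 1)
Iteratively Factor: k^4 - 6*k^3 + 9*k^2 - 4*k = (k - 1)*(k^3 - 5*k^2 + 4*k) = (k - 4)*(k - 1)*(k^2 - k) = (k - 4)*(k - 1)^2*(k)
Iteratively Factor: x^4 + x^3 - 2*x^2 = (x)*(x^3 + x^2 - 2*x) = x*(x - 1)*(x^2 + 2*x) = x*(x - 1)*(x + 2)*(x)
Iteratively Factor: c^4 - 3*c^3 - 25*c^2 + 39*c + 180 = (c + 3)*(c^3 - 6*c^2 - 7*c + 60) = (c - 4)*(c + 3)*(c^2 - 2*c - 15) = (c - 5)*(c - 4)*(c + 3)*(c + 3)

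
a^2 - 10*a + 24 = (a - 6)*(a - 4)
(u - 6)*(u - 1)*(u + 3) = u^3 - 4*u^2 - 15*u + 18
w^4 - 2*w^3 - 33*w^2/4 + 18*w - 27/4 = (w - 3)*(w - 3/2)*(w - 1/2)*(w + 3)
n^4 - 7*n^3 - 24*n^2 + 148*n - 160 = (n - 8)*(n - 2)^2*(n + 5)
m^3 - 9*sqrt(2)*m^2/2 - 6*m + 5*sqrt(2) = (m - 5*sqrt(2))*(m - sqrt(2)/2)*(m + sqrt(2))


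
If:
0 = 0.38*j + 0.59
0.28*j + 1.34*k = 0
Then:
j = -1.55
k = 0.32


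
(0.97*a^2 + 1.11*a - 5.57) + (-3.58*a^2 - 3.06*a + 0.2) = -2.61*a^2 - 1.95*a - 5.37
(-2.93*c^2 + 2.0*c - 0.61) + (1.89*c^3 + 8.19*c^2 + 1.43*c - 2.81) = 1.89*c^3 + 5.26*c^2 + 3.43*c - 3.42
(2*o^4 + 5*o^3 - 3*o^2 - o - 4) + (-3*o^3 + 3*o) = 2*o^4 + 2*o^3 - 3*o^2 + 2*o - 4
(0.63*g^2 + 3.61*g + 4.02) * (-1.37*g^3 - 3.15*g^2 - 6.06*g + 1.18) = -0.8631*g^5 - 6.9302*g^4 - 20.6967*g^3 - 33.7962*g^2 - 20.1014*g + 4.7436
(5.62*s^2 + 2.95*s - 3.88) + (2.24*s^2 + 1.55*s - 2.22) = 7.86*s^2 + 4.5*s - 6.1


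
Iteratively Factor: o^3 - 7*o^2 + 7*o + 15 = (o - 5)*(o^2 - 2*o - 3) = (o - 5)*(o - 3)*(o + 1)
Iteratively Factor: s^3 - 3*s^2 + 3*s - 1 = (s - 1)*(s^2 - 2*s + 1) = (s - 1)^2*(s - 1)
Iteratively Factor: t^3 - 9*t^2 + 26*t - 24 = (t - 3)*(t^2 - 6*t + 8) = (t - 3)*(t - 2)*(t - 4)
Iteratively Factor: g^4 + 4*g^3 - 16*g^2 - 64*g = (g - 4)*(g^3 + 8*g^2 + 16*g) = g*(g - 4)*(g^2 + 8*g + 16) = g*(g - 4)*(g + 4)*(g + 4)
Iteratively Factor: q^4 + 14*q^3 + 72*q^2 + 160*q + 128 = (q + 4)*(q^3 + 10*q^2 + 32*q + 32) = (q + 4)^2*(q^2 + 6*q + 8) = (q + 4)^3*(q + 2)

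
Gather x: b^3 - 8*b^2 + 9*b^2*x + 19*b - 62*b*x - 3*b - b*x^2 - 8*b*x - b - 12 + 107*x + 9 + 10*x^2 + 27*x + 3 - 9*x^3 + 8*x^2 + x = b^3 - 8*b^2 + 15*b - 9*x^3 + x^2*(18 - b) + x*(9*b^2 - 70*b + 135)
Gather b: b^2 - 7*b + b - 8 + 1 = b^2 - 6*b - 7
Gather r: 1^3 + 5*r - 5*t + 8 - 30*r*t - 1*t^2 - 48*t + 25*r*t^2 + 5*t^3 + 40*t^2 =r*(25*t^2 - 30*t + 5) + 5*t^3 + 39*t^2 - 53*t + 9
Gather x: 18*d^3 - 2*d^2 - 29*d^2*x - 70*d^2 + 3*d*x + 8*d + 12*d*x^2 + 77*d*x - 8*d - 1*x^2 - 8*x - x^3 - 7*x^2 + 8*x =18*d^3 - 72*d^2 - x^3 + x^2*(12*d - 8) + x*(-29*d^2 + 80*d)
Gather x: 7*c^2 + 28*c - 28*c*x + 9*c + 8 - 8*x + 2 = 7*c^2 + 37*c + x*(-28*c - 8) + 10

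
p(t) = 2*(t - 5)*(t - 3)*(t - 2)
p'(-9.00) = 908.00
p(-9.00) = -3696.00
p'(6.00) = 38.00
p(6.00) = 24.00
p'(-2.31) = 186.42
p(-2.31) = -334.59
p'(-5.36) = 448.78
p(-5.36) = -1274.89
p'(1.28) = 20.63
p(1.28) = -9.21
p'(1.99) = 6.16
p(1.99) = -0.06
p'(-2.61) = 207.27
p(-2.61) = -393.62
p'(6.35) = 49.94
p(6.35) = 39.35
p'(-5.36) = 448.78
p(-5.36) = -1274.89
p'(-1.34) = 126.37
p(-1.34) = -183.80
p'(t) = 2*(t - 5)*(t - 3) + 2*(t - 5)*(t - 2) + 2*(t - 3)*(t - 2)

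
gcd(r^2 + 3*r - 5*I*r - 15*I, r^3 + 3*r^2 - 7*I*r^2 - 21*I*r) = r + 3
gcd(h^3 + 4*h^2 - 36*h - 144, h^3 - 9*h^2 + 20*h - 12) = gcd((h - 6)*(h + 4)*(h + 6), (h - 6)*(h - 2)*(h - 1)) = h - 6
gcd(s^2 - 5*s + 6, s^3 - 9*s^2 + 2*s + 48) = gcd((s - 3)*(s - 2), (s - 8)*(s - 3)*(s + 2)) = s - 3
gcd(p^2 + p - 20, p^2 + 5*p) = p + 5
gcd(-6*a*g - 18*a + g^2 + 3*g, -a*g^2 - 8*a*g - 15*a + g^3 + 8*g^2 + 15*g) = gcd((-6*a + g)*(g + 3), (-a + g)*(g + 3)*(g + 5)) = g + 3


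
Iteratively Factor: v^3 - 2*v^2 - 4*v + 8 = (v - 2)*(v^2 - 4) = (v - 2)^2*(v + 2)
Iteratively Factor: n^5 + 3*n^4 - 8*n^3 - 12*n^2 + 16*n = (n - 1)*(n^4 + 4*n^3 - 4*n^2 - 16*n) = (n - 2)*(n - 1)*(n^3 + 6*n^2 + 8*n) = n*(n - 2)*(n - 1)*(n^2 + 6*n + 8) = n*(n - 2)*(n - 1)*(n + 2)*(n + 4)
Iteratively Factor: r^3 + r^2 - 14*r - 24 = (r + 2)*(r^2 - r - 12) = (r + 2)*(r + 3)*(r - 4)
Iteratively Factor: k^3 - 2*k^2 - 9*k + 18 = (k - 2)*(k^2 - 9) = (k - 3)*(k - 2)*(k + 3)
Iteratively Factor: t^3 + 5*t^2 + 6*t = (t + 3)*(t^2 + 2*t) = t*(t + 3)*(t + 2)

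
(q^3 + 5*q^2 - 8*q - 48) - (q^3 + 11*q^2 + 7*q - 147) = -6*q^2 - 15*q + 99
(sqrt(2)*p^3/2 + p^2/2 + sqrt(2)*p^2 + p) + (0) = sqrt(2)*p^3/2 + p^2/2 + sqrt(2)*p^2 + p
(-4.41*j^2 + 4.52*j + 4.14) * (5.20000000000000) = -22.932*j^2 + 23.504*j + 21.528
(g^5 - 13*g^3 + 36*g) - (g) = g^5 - 13*g^3 + 35*g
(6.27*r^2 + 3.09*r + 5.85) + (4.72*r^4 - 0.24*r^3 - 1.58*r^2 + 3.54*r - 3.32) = 4.72*r^4 - 0.24*r^3 + 4.69*r^2 + 6.63*r + 2.53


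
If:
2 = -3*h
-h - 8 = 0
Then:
No Solution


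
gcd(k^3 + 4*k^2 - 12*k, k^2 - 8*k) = k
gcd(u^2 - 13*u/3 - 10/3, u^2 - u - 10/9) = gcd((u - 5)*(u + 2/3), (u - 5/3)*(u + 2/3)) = u + 2/3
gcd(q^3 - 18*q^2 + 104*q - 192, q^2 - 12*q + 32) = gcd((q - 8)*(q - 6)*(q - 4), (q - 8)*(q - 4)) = q^2 - 12*q + 32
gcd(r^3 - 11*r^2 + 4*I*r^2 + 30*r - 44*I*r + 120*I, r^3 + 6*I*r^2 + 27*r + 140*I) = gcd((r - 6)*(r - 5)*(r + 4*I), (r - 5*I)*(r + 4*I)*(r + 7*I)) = r + 4*I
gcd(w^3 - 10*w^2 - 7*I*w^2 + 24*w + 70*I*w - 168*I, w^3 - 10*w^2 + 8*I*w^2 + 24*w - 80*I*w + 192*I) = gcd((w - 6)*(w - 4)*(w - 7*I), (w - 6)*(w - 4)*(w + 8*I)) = w^2 - 10*w + 24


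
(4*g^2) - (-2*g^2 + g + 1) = 6*g^2 - g - 1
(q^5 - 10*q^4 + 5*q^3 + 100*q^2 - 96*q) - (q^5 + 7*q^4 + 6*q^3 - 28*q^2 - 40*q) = -17*q^4 - q^3 + 128*q^2 - 56*q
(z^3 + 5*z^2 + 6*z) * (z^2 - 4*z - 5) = z^5 + z^4 - 19*z^3 - 49*z^2 - 30*z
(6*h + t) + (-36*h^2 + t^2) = -36*h^2 + 6*h + t^2 + t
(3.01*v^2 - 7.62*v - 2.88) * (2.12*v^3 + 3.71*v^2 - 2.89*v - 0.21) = 6.3812*v^5 - 4.9873*v^4 - 43.0747*v^3 + 10.7049*v^2 + 9.9234*v + 0.6048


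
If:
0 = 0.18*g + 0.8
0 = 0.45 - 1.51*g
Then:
No Solution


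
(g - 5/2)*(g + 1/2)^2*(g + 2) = g^4 + g^3/2 - 21*g^2/4 - 41*g/8 - 5/4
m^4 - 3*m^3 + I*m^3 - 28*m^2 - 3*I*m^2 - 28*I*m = m*(m - 7)*(m + 4)*(m + I)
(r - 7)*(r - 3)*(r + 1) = r^3 - 9*r^2 + 11*r + 21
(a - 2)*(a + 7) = a^2 + 5*a - 14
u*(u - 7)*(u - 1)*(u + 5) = u^4 - 3*u^3 - 33*u^2 + 35*u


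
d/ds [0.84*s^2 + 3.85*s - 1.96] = 1.68*s + 3.85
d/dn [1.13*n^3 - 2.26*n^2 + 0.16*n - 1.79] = 3.39*n^2 - 4.52*n + 0.16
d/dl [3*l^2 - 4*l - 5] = 6*l - 4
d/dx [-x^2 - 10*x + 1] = -2*x - 10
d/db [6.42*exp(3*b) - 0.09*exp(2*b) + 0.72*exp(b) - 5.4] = (19.26*exp(2*b) - 0.18*exp(b) + 0.72)*exp(b)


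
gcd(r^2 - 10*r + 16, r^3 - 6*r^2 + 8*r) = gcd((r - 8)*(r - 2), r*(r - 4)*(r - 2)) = r - 2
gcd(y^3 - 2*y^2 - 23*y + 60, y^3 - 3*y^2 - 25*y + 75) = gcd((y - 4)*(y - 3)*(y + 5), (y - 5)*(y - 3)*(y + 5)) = y^2 + 2*y - 15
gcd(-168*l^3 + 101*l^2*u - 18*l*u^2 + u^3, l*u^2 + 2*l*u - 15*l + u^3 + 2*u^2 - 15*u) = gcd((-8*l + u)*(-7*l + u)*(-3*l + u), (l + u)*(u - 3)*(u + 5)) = 1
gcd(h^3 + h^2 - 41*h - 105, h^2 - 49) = h - 7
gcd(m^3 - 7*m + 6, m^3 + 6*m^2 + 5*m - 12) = m^2 + 2*m - 3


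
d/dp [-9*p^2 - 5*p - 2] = -18*p - 5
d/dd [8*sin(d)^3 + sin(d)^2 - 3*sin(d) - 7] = (24*sin(d)^2 + 2*sin(d) - 3)*cos(d)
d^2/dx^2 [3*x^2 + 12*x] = 6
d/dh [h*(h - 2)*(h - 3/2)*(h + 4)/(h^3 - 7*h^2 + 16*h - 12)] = (h^4 - 10*h^3 + 23*h^2/2 + 30*h - 36)/(h^4 - 10*h^3 + 37*h^2 - 60*h + 36)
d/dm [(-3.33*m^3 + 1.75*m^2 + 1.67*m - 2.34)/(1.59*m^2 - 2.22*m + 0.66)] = (-5.2947*m^4 + 14.7852*m^3 - 13.1337*m^2 + 9.7512*m - 4.0926)/(2.5281*m^4 - 7.0596*m^3 + 7.0272*m^2 - 2.9304*m + 0.4356)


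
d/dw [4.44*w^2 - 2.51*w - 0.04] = 8.88*w - 2.51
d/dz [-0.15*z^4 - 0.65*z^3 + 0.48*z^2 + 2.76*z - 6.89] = -0.6*z^3 - 1.95*z^2 + 0.96*z + 2.76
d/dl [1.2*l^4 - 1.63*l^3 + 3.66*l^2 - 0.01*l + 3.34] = 4.8*l^3 - 4.89*l^2 + 7.32*l - 0.01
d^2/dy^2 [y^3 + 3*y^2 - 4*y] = 6*y + 6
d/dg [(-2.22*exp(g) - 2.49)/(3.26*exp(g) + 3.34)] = 0.702599999999999*exp(g)/(3.26*exp(g) + 3.34)^2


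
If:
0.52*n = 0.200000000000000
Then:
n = 0.38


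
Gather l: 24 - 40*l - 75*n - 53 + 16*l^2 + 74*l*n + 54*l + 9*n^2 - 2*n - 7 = 16*l^2 + l*(74*n + 14) + 9*n^2 - 77*n - 36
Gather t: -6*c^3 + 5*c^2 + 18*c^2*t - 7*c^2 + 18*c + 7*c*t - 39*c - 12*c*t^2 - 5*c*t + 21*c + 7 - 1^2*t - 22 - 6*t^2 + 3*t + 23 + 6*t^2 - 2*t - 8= -6*c^3 - 2*c^2 - 12*c*t^2 + t*(18*c^2 + 2*c)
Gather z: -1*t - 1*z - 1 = -t - z - 1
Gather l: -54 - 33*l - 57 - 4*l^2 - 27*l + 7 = -4*l^2 - 60*l - 104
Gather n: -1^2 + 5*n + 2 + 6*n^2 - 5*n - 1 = 6*n^2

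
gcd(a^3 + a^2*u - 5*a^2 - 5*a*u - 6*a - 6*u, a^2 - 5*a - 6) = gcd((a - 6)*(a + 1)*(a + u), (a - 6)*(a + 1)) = a^2 - 5*a - 6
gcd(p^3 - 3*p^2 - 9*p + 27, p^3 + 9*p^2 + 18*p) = p + 3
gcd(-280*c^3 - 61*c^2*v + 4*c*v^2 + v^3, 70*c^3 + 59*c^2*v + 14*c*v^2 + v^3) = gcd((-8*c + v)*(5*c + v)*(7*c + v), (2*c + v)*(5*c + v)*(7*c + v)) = 35*c^2 + 12*c*v + v^2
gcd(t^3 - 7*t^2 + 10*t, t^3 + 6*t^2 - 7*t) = t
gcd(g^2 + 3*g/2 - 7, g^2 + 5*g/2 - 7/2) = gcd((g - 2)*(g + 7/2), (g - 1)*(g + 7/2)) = g + 7/2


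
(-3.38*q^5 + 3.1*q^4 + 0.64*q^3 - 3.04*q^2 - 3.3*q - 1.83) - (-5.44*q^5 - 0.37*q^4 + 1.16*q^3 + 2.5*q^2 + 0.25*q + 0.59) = 2.06*q^5 + 3.47*q^4 - 0.52*q^3 - 5.54*q^2 - 3.55*q - 2.42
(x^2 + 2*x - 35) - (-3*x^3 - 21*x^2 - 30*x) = 3*x^3 + 22*x^2 + 32*x - 35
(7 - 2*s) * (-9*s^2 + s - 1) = 18*s^3 - 65*s^2 + 9*s - 7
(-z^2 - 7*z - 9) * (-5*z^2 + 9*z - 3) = 5*z^4 + 26*z^3 - 15*z^2 - 60*z + 27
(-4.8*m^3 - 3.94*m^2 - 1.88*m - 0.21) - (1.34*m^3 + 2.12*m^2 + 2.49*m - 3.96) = -6.14*m^3 - 6.06*m^2 - 4.37*m + 3.75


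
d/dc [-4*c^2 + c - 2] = 1 - 8*c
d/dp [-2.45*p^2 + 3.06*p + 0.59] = 3.06 - 4.9*p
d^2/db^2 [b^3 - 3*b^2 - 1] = 6*b - 6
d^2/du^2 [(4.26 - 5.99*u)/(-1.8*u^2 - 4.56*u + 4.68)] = ((3.6*u + 4.56)*(5.99*u - 4.26)*(7.2*u + 9.12) - (64.692*u + 39.2928)*(1.8*u^2 + 4.56*u - 4.68))/(1.8*u^2 + 4.56*u - 4.68)^3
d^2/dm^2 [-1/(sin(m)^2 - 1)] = (6 - 4*cos(m)^2)/cos(m)^4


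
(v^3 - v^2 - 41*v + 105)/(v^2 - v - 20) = (v^2 + 4*v - 21)/(v + 4)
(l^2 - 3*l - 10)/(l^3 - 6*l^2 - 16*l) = (l - 5)/(l*(l - 8))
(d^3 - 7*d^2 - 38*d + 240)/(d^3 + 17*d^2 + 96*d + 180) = (d^2 - 13*d + 40)/(d^2 + 11*d + 30)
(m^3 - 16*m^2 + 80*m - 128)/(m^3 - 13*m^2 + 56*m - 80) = (m - 8)/(m - 5)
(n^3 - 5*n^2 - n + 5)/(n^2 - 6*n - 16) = (-n^3 + 5*n^2 + n - 5)/(-n^2 + 6*n + 16)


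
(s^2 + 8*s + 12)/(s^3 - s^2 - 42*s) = (s + 2)/(s*(s - 7))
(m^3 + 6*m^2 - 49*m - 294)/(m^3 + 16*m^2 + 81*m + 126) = (m - 7)/(m + 3)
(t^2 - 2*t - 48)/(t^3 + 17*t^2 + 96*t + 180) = (t - 8)/(t^2 + 11*t + 30)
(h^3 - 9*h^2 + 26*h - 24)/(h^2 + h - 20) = (h^2 - 5*h + 6)/(h + 5)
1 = 1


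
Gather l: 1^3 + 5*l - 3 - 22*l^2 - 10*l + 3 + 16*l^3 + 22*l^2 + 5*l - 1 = 16*l^3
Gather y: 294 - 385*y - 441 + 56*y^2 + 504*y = 56*y^2 + 119*y - 147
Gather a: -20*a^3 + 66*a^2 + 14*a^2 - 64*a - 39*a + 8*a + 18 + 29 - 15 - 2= -20*a^3 + 80*a^2 - 95*a + 30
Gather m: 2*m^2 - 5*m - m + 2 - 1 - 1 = 2*m^2 - 6*m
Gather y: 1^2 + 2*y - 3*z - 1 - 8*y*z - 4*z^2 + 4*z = y*(2 - 8*z) - 4*z^2 + z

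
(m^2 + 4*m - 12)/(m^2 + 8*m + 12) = (m - 2)/(m + 2)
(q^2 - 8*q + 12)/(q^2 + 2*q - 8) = (q - 6)/(q + 4)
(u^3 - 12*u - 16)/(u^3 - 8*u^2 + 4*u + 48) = (u + 2)/(u - 6)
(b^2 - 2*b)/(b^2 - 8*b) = (b - 2)/(b - 8)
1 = 1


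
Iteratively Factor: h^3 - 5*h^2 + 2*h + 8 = (h - 2)*(h^2 - 3*h - 4) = (h - 2)*(h + 1)*(h - 4)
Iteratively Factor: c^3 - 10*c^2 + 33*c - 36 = (c - 3)*(c^2 - 7*c + 12) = (c - 3)^2*(c - 4)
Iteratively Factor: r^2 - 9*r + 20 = (r - 4)*(r - 5)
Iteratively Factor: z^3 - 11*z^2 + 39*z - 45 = (z - 3)*(z^2 - 8*z + 15) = (z - 5)*(z - 3)*(z - 3)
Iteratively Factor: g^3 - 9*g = (g - 3)*(g^2 + 3*g) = g*(g - 3)*(g + 3)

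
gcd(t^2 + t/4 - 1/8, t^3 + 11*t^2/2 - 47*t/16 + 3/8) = t - 1/4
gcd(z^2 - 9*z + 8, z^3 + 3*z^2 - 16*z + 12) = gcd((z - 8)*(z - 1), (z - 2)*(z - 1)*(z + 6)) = z - 1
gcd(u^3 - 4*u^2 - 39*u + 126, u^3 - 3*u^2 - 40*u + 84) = u^2 - u - 42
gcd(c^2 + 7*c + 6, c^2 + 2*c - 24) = c + 6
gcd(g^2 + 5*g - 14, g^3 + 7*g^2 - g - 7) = g + 7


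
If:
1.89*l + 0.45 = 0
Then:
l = -0.24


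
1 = 1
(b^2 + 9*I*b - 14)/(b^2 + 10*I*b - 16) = (b + 7*I)/(b + 8*I)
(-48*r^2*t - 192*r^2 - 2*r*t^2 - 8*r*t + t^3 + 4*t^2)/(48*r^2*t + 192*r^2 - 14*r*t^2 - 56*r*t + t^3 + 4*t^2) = (-6*r - t)/(6*r - t)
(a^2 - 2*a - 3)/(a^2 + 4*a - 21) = (a + 1)/(a + 7)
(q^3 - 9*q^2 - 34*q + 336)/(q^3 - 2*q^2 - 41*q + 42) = (q - 8)/(q - 1)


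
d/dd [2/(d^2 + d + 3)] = 2*(-2*d - 1)/(d^2 + d + 3)^2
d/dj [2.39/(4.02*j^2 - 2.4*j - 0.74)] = (5.736 - 19.2156*j)/(-4.02*j^2 + 2.4*j + 0.74)^2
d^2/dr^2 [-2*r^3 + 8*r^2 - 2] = 16 - 12*r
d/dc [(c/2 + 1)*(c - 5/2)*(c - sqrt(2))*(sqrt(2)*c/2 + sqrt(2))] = sqrt(2)*(c + 2)*(2*(c + 2)*(c - sqrt(2)) + (c + 2)*(2*c - 5) + 2*(c - sqrt(2))*(2*c - 5))/8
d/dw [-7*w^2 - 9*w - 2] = -14*w - 9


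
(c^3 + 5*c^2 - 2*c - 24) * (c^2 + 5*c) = c^5 + 10*c^4 + 23*c^3 - 34*c^2 - 120*c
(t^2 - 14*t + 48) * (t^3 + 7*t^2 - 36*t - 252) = t^5 - 7*t^4 - 86*t^3 + 588*t^2 + 1800*t - 12096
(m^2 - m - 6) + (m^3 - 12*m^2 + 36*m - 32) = m^3 - 11*m^2 + 35*m - 38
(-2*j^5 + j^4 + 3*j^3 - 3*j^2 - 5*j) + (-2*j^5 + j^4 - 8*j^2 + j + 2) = -4*j^5 + 2*j^4 + 3*j^3 - 11*j^2 - 4*j + 2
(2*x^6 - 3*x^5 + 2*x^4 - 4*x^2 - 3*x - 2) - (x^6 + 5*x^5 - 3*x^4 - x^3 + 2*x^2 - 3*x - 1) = x^6 - 8*x^5 + 5*x^4 + x^3 - 6*x^2 - 1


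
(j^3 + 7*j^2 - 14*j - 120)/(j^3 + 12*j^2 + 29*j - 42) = (j^2 + j - 20)/(j^2 + 6*j - 7)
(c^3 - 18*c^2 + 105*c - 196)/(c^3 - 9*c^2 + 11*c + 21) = (c^2 - 11*c + 28)/(c^2 - 2*c - 3)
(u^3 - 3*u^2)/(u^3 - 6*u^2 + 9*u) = u/(u - 3)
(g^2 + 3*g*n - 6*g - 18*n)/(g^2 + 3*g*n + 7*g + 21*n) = (g - 6)/(g + 7)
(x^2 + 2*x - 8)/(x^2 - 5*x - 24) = (-x^2 - 2*x + 8)/(-x^2 + 5*x + 24)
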